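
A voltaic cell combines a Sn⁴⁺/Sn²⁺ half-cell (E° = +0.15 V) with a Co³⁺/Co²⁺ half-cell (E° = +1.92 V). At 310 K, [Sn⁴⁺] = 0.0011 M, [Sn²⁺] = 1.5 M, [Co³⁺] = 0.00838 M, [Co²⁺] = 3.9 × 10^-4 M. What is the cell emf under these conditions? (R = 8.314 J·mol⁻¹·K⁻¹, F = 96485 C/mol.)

The Co³⁺/Co²⁺ couple has the higher reduction potential and acts as the cathode, so E°_cell = +1.92 − (+0.15) = 1.77 V.
Balancing electrons gives n = 2; the reaction quotient is Q = [Sn⁴⁺]·[Co²⁺]^2/([Sn²⁺]·[Co³⁺]^2) = 1.59 × 10^-6.
E = E° − (RT/nF) ln Q = 1.77 − (8.314×310)/(2×96485) × (-13.353) = 1.770 + 0.178 = 1.948 V.

1.95 V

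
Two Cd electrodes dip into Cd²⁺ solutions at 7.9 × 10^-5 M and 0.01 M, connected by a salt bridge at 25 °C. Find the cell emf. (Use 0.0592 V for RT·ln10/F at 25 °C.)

Both half-cells are Cd²⁺/Cd, so E°_cell = 0. The concentrated side is the cathode; the cell reaction moves Cd²⁺ from high to low concentration with n = 2.
Q = [Cd²⁺]_dilute/[Cd²⁺]_conc = 7.9 × 10^-5/0.01 = 0.00790.
E = 0 − (0.0592/2) log Q = −(0.0592/2)(-2.102) = 0.0622 V.

0.062 V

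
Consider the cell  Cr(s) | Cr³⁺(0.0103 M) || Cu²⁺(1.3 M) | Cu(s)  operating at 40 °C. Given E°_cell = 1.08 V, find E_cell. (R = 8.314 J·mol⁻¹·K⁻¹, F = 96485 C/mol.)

1.12 V

Balancing electrons gives n = 6; the reaction quotient is Q = [Cr³⁺]^2/[Cu²⁺]^3 = 4.83 × 10^-5.
E = E° − (RT/nF) ln Q = 1.08 − (8.314×313)/(6×96485) × (-9.938) = 1.080 + 0.045 = 1.125 V.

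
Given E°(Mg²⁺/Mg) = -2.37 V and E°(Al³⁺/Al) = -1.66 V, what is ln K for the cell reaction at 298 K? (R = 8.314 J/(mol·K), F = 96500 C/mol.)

E°_cell = -1.66 − (-2.37) = 0.71 V, with n = 6 electrons transferred.
At equilibrium E = 0, so the Nernst equation gives ln K = nFE°/RT = (6)(96500)(0.71)/((8.314)(298)) = 165.92.

ln K = 165.9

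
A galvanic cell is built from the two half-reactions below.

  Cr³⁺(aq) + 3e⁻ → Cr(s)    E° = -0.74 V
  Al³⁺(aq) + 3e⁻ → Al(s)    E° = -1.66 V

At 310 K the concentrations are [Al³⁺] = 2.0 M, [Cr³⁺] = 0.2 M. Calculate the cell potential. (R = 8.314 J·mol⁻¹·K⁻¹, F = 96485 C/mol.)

The Cr³⁺/Cr couple has the higher reduction potential and acts as the cathode, so E°_cell = -0.74 − (-1.66) = 0.92 V.
Balancing electrons gives n = 3; the reaction quotient is Q = [Al³⁺]/[Cr³⁺] = 10.0.
E = E° − (RT/nF) ln Q = 0.92 − (8.314×310)/(3×96485) × (2.303) = 0.920 − 0.021 = 0.899 V.

0.899 V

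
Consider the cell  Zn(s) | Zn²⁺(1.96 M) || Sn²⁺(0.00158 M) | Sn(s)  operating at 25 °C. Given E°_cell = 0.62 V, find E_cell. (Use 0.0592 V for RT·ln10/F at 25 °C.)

Balancing electrons gives n = 2; the reaction quotient is Q = [Zn²⁺]/[Sn²⁺] = 1240.
At 25 °C, E = E° − (0.0592/n) log Q = 0.62 − (0.0592/2)(3.094) = 0.620 − 0.092 = 0.528 V.

0.528 V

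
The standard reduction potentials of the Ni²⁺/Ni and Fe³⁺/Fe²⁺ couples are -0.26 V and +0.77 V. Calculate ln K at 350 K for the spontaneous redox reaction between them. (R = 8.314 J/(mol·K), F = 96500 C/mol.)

E°_cell = +0.77 − (-0.26) = 1.03 V, with n = 2 electrons transferred.
At equilibrium E = 0, so the Nernst equation gives ln K = nFE°/RT = (2)(96500)(1.03)/((8.314)(350)) = 68.32.

ln K = 68.3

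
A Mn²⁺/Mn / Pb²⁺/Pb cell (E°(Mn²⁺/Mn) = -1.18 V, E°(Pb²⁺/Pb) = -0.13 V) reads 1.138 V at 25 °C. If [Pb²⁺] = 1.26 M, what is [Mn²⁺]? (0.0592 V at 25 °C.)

From the Nernst equation, log Q = n(E° − E)/0.0592 = 2(1.05 − 1.138)/0.0592 = -2.973, so Q = 0.00106.
With Q = [Mn²⁺]/[Pb²⁺] and the known concentrations, [Mn²⁺] in the numerator gives [Mn²⁺] = 0.0013 M.

0.0013 M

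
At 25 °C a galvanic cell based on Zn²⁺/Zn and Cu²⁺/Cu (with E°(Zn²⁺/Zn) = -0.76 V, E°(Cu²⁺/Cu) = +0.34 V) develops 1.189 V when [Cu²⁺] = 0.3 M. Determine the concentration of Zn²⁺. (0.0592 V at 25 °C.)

3 × 10^-4 M

From the Nernst equation, log Q = n(E° − E)/0.0592 = 2(1.10 − 1.189)/0.0592 = -3.007, so Q = 9.85 × 10^-4.
With Q = [Zn²⁺]/[Cu²⁺] and the known concentrations, [Zn²⁺] in the numerator gives [Zn²⁺] = 3 × 10^-4 M.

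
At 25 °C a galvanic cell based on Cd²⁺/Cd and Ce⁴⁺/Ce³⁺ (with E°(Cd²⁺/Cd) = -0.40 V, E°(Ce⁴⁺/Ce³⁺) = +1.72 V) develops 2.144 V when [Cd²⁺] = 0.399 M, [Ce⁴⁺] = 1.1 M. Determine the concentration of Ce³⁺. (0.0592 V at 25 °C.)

0.68 M

From the Nernst equation, log Q = n(E° − E)/0.0592 = 2(2.12 − 2.144)/0.0592 = -0.811, so Q = 0.155.
With Q = [Cd²⁺]·[Ce³⁺]^2/[Ce⁴⁺]^2 and the known concentrations, [Ce³⁺]^2 in the numerator gives [Ce³⁺] = 0.68 M.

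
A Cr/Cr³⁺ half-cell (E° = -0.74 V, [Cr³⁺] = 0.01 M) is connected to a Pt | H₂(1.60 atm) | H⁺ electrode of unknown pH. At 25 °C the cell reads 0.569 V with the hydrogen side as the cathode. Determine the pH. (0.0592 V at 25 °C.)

pH = 3.45

E°_cell = 0.74 V and n = 6.
log Q = n(E° − E)/0.0592 = 6×(0.74 − 0.569)/0.0592 = 17.331.
With Q = [Cr³⁺]^2·P(H₂)^3 / [H⁺]^6, solving for [H⁺] gives log[H⁺] = -3.453, so pH = 3.45.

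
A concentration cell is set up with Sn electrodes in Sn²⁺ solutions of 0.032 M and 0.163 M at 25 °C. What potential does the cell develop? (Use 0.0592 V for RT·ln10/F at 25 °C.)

0.021 V

Both half-cells are Sn²⁺/Sn, so E°_cell = 0. The concentrated side is the cathode; the cell reaction moves Sn²⁺ from high to low concentration with n = 2.
Q = [Sn²⁺]_dilute/[Sn²⁺]_conc = 0.032/0.163 = 0.196.
E = 0 − (0.0592/2) log Q = −(0.0592/2)(-0.707) = 0.0209 V.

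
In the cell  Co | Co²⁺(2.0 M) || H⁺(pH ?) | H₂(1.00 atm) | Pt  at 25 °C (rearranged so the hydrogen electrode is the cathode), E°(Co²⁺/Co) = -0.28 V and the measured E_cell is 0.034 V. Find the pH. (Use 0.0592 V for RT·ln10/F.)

pH = 4.00

E°_cell = 0.28 V and n = 2.
log Q = n(E° − E)/0.0592 = 2×(0.28 − 0.034)/0.0592 = 8.311.
With Q = [Co²⁺]·P(H₂) / [H⁺]^2, solving for [H⁺] gives log[H⁺] = -4.005, so pH = 4.00.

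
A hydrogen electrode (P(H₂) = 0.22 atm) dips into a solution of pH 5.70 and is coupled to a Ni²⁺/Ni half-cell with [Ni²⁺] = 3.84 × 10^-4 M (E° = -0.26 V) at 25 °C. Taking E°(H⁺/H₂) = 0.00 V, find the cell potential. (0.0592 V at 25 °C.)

0.043 V

The hydrogen couple is the cathode, so E°_cell = 0.26 V; n = 2.
[H⁺] = 10^(−5.70) = 2 × 10^-6 M, and Q = [Ni²⁺]·P(H₂) / [H⁺]^2 = 2.12 × 10^7.
E = E° − (0.0592/2) log Q = 0.26 − (0.0592/2)(7.327) = 0.043 V.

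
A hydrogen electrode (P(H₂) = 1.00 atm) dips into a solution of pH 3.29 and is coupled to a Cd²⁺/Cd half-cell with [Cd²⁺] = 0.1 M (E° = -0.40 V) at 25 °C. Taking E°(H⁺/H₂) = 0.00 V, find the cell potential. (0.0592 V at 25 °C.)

The hydrogen couple is the cathode, so E°_cell = 0.40 V; n = 2.
[H⁺] = 10^(−3.29) = 5.1 × 10^-4 M, and Q = [Cd²⁺]·P(H₂) / [H⁺]^2 = 3.8 × 10^5.
E = E° − (0.0592/2) log Q = 0.40 − (0.0592/2)(5.580) = 0.235 V.

0.23 V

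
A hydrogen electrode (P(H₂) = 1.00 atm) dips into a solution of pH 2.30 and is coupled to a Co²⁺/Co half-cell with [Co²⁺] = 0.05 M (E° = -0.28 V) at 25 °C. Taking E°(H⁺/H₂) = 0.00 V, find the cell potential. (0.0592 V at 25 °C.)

0.18 V

The hydrogen couple is the cathode, so E°_cell = 0.28 V; n = 2.
[H⁺] = 10^(−2.30) = 0.0050 M, and Q = [Co²⁺]·P(H₂) / [H⁺]^2 = 1990.
E = E° − (0.0592/2) log Q = 0.28 − (0.0592/2)(3.299) = 0.182 V.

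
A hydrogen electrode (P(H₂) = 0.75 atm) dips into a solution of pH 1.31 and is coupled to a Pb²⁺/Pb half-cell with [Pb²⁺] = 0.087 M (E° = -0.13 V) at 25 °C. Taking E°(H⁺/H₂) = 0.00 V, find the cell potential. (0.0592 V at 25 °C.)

The hydrogen couple is the cathode, so E°_cell = 0.13 V; n = 2.
[H⁺] = 10^(−1.31) = 0.049 M, and Q = [Pb²⁺]·P(H₂) / [H⁺]^2 = 27.2.
E = E° − (0.0592/2) log Q = 0.13 − (0.0592/2)(1.435) = 0.088 V.

0.088 V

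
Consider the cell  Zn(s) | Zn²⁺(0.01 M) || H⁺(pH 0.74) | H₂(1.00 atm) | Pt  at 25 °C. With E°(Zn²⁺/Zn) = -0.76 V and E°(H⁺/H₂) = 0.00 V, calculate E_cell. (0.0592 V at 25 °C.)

0.78 V

The hydrogen couple is the cathode, so E°_cell = 0.76 V; n = 2.
[H⁺] = 10^(−0.74) = 0.18 M, and Q = [Zn²⁺]·P(H₂) / [H⁺]^2 = 0.302.
E = E° − (0.0592/2) log Q = 0.76 − (0.0592/2)(-0.520) = 0.775 V.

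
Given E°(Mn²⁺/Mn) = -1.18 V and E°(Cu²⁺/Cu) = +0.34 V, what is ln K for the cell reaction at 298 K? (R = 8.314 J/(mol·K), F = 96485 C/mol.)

ln K = 118.4

E°_cell = +0.34 − (-1.18) = 1.52 V, with n = 2 electrons transferred.
At equilibrium E = 0, so the Nernst equation gives ln K = nFE°/RT = (2)(96485)(1.52)/((8.314)(298)) = 118.39.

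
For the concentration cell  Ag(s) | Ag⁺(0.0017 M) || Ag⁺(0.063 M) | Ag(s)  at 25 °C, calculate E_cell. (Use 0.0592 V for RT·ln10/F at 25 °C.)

0.093 V

Both half-cells are Ag⁺/Ag, so E°_cell = 0. The concentrated side is the cathode; the cell reaction moves Ag⁺ from high to low concentration with n = 1.
Q = [Ag⁺]_dilute/[Ag⁺]_conc = 0.0017/0.063 = 0.0270.
E = 0 − (0.0592/1) log Q = −(0.0592/1)(-1.569) = 0.0929 V.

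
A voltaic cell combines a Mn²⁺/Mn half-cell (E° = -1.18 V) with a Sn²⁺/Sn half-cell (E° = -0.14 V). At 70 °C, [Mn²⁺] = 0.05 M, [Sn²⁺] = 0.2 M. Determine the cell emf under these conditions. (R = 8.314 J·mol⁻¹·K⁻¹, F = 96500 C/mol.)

The Sn²⁺/Sn couple has the higher reduction potential and acts as the cathode, so E°_cell = -0.14 − (-1.18) = 1.04 V.
Balancing electrons gives n = 2; the reaction quotient is Q = [Mn²⁺]/[Sn²⁺] = 0.250.
E = E° − (RT/nF) ln Q = 1.04 − (8.314×343)/(2×96500) × (-1.386) = 1.040 + 0.020 = 1.060 V.

1.06 V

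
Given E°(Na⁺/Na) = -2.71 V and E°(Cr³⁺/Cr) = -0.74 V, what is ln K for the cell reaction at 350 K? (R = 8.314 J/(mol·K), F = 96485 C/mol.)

E°_cell = -0.74 − (-2.71) = 1.97 V, with n = 3 electrons transferred.
At equilibrium E = 0, so the Nernst equation gives ln K = nFE°/RT = (3)(96485)(1.97)/((8.314)(350)) = 195.96.

ln K = 196.0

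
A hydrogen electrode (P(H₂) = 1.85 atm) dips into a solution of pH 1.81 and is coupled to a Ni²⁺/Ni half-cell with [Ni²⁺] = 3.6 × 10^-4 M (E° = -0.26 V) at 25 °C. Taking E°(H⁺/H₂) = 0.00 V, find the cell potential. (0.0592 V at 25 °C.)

0.25 V

The hydrogen couple is the cathode, so E°_cell = 0.26 V; n = 2.
[H⁺] = 10^(−1.81) = 0.015 M, and Q = [Ni²⁺]·P(H₂) / [H⁺]^2 = 2.78.
E = E° − (0.0592/2) log Q = 0.26 − (0.0592/2)(0.443) = 0.247 V.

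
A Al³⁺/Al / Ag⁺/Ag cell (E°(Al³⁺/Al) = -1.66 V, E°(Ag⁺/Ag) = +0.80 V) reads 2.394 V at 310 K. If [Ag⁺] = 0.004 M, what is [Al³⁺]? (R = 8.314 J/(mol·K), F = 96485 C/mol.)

1.1 × 10^-4 M

From the Nernst equation, ln Q = nF(E° − E)/RT = 3×96485×(2.46 − 2.394)/(8.314×310) = 7.412, so Q = 1660.
With Q = [Al³⁺]/[Ag⁺]^3 and the known concentrations, [Al³⁺] in the numerator gives [Al³⁺] = 1.1 × 10^-4 M.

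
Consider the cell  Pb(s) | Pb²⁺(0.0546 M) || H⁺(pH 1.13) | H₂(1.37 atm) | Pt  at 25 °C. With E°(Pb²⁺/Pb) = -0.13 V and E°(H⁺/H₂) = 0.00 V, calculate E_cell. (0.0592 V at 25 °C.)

0.096 V

The hydrogen couple is the cathode, so E°_cell = 0.13 V; n = 2.
[H⁺] = 10^(−1.13) = 0.074 M, and Q = [Pb²⁺]·P(H₂) / [H⁺]^2 = 13.6.
E = E° − (0.0592/2) log Q = 0.13 − (0.0592/2)(1.134) = 0.096 V.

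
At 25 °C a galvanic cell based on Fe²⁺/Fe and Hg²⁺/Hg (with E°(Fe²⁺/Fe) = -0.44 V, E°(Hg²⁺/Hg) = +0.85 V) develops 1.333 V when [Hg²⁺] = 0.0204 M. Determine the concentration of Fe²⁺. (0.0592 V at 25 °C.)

From the Nernst equation, log Q = n(E° − E)/0.0592 = 2(1.29 − 1.333)/0.0592 = -1.453, so Q = 0.0353.
With Q = [Fe²⁺]/[Hg²⁺] and the known concentrations, [Fe²⁺] in the numerator gives [Fe²⁺] = 7.2 × 10^-4 M.

7.2 × 10^-4 M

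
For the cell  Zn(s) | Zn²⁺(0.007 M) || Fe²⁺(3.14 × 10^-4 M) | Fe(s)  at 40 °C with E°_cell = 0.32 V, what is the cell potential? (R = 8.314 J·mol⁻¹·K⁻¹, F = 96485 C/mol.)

Balancing electrons gives n = 2; the reaction quotient is Q = [Zn²⁺]/[Fe²⁺] = 22.3.
E = E° − (RT/nF) ln Q = 0.32 − (8.314×313)/(2×96485) × (3.104) = 0.320 − 0.042 = 0.278 V.

0.278 V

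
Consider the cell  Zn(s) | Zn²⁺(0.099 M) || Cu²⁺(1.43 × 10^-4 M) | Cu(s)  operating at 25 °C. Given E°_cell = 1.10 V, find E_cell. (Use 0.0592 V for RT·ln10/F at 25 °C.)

Balancing electrons gives n = 2; the reaction quotient is Q = [Zn²⁺]/[Cu²⁺] = 692.
At 25 °C, E = E° − (0.0592/n) log Q = 1.10 − (0.0592/2)(2.840) = 1.100 − 0.084 = 1.016 V.

1.02 V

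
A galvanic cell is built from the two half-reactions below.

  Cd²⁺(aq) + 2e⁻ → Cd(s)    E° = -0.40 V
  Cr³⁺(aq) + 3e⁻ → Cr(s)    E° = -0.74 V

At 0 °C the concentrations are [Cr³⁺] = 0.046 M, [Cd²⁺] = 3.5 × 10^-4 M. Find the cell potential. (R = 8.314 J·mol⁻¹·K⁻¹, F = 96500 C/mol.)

The Cd²⁺/Cd couple has the higher reduction potential and acts as the cathode, so E°_cell = -0.40 − (-0.74) = 0.34 V.
Balancing electrons gives n = 6; the reaction quotient is Q = [Cr³⁺]^2/[Cd²⁺]^3 = 4.94 × 10^7.
E = E° − (RT/nF) ln Q = 0.34 − (8.314×273)/(6×96500) × (17.715) = 0.340 − 0.069 = 0.271 V.

0.271 V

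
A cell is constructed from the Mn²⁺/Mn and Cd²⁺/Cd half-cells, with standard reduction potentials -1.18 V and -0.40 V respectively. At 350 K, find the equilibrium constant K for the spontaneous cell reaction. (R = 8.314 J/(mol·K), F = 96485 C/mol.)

E°_cell = -0.40 − (-1.18) = 0.78 V, with n = 2 electrons transferred.
At equilibrium E = 0, so the Nernst equation gives ln K = nFE°/RT = (2)(96485)(0.78)/((8.314)(350)) = 51.73.
K = e^51.73 = 2.9 × 10^22.

2.9 × 10^22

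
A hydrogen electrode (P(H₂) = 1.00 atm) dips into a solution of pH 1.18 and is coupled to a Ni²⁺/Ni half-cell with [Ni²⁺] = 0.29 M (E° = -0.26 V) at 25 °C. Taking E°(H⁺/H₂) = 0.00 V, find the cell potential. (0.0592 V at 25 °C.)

0.21 V

The hydrogen couple is the cathode, so E°_cell = 0.26 V; n = 2.
[H⁺] = 10^(−1.18) = 0.066 M, and Q = [Ni²⁺]·P(H₂) / [H⁺]^2 = 66.4.
E = E° − (0.0592/2) log Q = 0.26 − (0.0592/2)(1.822) = 0.206 V.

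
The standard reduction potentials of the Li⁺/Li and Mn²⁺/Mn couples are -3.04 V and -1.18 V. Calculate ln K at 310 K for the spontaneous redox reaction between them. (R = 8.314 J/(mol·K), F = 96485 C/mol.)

E°_cell = -1.18 − (-3.04) = 1.86 V, with n = 2 electrons transferred.
At equilibrium E = 0, so the Nernst equation gives ln K = nFE°/RT = (2)(96485)(1.86)/((8.314)(310)) = 139.26.

ln K = 139.3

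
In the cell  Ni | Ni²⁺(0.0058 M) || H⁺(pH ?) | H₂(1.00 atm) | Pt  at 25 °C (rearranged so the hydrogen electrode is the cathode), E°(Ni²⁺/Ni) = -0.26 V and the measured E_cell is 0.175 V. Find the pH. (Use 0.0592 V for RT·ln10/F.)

pH = 2.55

E°_cell = 0.26 V and n = 2.
log Q = n(E° − E)/0.0592 = 2×(0.26 − 0.175)/0.0592 = 2.872.
With Q = [Ni²⁺]·P(H₂) / [H⁺]^2, solving for [H⁺] gives log[H⁺] = -2.554, so pH = 2.55.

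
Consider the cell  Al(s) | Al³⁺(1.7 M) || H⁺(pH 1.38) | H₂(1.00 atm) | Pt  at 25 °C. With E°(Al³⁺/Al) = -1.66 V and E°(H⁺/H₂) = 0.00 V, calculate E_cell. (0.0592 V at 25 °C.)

The hydrogen couple is the cathode, so E°_cell = 1.66 V; n = 6.
[H⁺] = 10^(−1.38) = 0.042 M, and Q = [Al³⁺]^2·P(H₂)^3 / [H⁺]^6 = 5.51 × 10^8.
E = E° − (0.0592/6) log Q = 1.66 − (0.0592/6)(8.741) = 1.574 V.

1.57 V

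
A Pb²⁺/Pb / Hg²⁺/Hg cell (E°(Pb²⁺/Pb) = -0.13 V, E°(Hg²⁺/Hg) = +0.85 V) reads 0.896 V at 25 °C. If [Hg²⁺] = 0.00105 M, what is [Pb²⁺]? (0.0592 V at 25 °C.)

From the Nernst equation, log Q = n(E° − E)/0.0592 = 2(0.98 − 0.896)/0.0592 = 2.838, so Q = 688.
With Q = [Pb²⁺]/[Hg²⁺] and the known concentrations, [Pb²⁺] in the numerator gives [Pb²⁺] = 0.72 M.

0.72 M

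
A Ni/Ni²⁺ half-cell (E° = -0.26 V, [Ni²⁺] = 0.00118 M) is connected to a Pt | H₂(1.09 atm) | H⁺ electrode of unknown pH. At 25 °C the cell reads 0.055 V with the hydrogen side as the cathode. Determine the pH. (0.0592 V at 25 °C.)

pH = 4.91

E°_cell = 0.26 V and n = 2.
log Q = n(E° − E)/0.0592 = 2×(0.26 − 0.055)/0.0592 = 6.926.
With Q = [Ni²⁺]·P(H₂) / [H⁺]^2, solving for [H⁺] gives log[H⁺] = -4.908, so pH = 4.91.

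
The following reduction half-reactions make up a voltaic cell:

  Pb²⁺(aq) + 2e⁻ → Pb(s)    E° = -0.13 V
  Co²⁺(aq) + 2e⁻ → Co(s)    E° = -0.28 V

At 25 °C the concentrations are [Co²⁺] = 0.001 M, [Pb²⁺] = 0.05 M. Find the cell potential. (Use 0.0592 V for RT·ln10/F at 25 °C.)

0.200 V

The Pb²⁺/Pb couple has the higher reduction potential and acts as the cathode, so E°_cell = -0.13 − (-0.28) = 0.15 V.
Balancing electrons gives n = 2; the reaction quotient is Q = [Co²⁺]/[Pb²⁺] = 0.0200.
At 25 °C, E = E° − (0.0592/n) log Q = 0.15 − (0.0592/2)(-1.699) = 0.150 + 0.050 = 0.200 V.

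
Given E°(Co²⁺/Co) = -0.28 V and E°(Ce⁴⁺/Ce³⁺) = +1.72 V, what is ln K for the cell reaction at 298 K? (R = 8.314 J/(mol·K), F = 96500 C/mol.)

E°_cell = +1.72 − (-0.28) = 2.00 V, with n = 2 electrons transferred.
At equilibrium E = 0, so the Nernst equation gives ln K = nFE°/RT = (2)(96500)(2.00)/((8.314)(298)) = 155.80.

ln K = 155.8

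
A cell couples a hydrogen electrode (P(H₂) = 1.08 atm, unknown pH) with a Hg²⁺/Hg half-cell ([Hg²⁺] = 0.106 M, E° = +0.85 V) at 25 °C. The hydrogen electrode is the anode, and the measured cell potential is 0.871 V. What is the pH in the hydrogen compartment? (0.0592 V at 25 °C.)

E°_cell = 0.85 V and n = 2.
log Q = n(E° − E)/0.0592 = 2×(0.85 − 0.871)/0.0592 = -0.709.
With Q = [H⁺]^2 / ([Hg²⁺]·P(H₂)), solving for [H⁺] gives log[H⁺] = -0.825, so pH = 0.83.

pH = 0.83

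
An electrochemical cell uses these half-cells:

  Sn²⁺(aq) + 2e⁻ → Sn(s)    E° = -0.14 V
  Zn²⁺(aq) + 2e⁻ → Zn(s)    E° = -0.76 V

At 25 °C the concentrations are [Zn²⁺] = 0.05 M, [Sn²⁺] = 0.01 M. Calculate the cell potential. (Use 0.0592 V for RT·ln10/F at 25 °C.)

The Sn²⁺/Sn couple has the higher reduction potential and acts as the cathode, so E°_cell = -0.14 − (-0.76) = 0.62 V.
Balancing electrons gives n = 2; the reaction quotient is Q = [Zn²⁺]/[Sn²⁺] = 5.00.
At 25 °C, E = E° − (0.0592/n) log Q = 0.62 − (0.0592/2)(0.699) = 0.620 − 0.021 = 0.599 V.

0.599 V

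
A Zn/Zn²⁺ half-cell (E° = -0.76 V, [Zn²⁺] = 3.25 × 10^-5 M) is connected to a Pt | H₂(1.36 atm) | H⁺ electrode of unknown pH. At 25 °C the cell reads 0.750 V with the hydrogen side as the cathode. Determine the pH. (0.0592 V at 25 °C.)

E°_cell = 0.76 V and n = 2.
log Q = n(E° − E)/0.0592 = 2×(0.76 − 0.750)/0.0592 = 0.338.
With Q = [Zn²⁺]·P(H₂) / [H⁺]^2, solving for [H⁺] gives log[H⁺] = -2.346, so pH = 2.35.

pH = 2.35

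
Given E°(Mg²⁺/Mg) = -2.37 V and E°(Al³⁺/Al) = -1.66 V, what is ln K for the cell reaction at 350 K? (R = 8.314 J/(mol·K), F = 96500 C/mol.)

ln K = 141.3

E°_cell = -1.66 − (-2.37) = 0.71 V, with n = 6 electrons transferred.
At equilibrium E = 0, so the Nernst equation gives ln K = nFE°/RT = (6)(96500)(0.71)/((8.314)(350)) = 141.27.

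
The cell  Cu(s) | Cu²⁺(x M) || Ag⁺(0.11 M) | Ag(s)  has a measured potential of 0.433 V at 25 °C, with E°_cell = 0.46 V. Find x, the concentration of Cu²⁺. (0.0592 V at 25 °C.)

From the Nernst equation, log Q = n(E° − E)/0.0592 = 2(0.46 − 0.433)/0.0592 = 0.912, so Q = 8.17.
With Q = [Cu²⁺]/[Ag⁺]^2 and the known concentrations, [Cu²⁺] in the numerator gives [Cu²⁺] = 0.099 M.

0.099 M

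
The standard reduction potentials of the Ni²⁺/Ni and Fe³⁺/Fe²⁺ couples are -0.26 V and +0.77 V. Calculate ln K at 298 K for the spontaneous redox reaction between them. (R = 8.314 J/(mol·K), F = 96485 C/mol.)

E°_cell = +0.77 − (-0.26) = 1.03 V, with n = 2 electrons transferred.
At equilibrium E = 0, so the Nernst equation gives ln K = nFE°/RT = (2)(96485)(1.03)/((8.314)(298)) = 80.22.

ln K = 80.2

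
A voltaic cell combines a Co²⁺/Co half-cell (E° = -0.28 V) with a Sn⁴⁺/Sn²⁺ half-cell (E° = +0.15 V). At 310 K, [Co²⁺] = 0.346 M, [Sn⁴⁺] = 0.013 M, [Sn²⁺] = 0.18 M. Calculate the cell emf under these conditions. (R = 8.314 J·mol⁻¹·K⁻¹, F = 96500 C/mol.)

The Sn⁴⁺/Sn²⁺ couple has the higher reduction potential and acts as the cathode, so E°_cell = +0.15 − (-0.28) = 0.43 V.
Balancing electrons gives n = 2; the reaction quotient is Q = [Co²⁺]·[Sn²⁺]/[Sn⁴⁺] = 4.79.
E = E° − (RT/nF) ln Q = 0.43 − (8.314×310)/(2×96500) × (1.567) = 0.430 − 0.021 = 0.409 V.

0.409 V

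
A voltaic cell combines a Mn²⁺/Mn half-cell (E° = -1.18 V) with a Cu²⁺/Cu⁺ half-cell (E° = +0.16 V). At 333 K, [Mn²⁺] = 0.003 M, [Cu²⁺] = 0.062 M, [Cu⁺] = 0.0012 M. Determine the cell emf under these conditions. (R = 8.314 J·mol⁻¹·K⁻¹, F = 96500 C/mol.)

The Cu²⁺/Cu⁺ couple has the higher reduction potential and acts as the cathode, so E°_cell = +0.16 − (-1.18) = 1.34 V.
Balancing electrons gives n = 2; the reaction quotient is Q = [Mn²⁺]·[Cu⁺]^2/[Cu²⁺]^2 = 1.12 × 10^-6.
E = E° − (RT/nF) ln Q = 1.34 − (8.314×333)/(2×96500) × (-13.699) = 1.340 + 0.197 = 1.537 V.

1.54 V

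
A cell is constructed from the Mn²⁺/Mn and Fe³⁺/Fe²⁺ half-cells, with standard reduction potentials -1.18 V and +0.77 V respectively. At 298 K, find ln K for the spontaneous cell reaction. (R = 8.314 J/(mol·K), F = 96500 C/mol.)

ln K = 151.9

E°_cell = +0.77 − (-1.18) = 1.95 V, with n = 2 electrons transferred.
At equilibrium E = 0, so the Nernst equation gives ln K = nFE°/RT = (2)(96500)(1.95)/((8.314)(298)) = 151.90.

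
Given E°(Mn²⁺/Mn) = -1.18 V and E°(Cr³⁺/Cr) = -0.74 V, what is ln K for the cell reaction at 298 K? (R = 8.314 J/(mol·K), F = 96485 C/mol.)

E°_cell = -0.74 − (-1.18) = 0.44 V, with n = 6 electrons transferred.
At equilibrium E = 0, so the Nernst equation gives ln K = nFE°/RT = (6)(96485)(0.44)/((8.314)(298)) = 102.81.

ln K = 102.8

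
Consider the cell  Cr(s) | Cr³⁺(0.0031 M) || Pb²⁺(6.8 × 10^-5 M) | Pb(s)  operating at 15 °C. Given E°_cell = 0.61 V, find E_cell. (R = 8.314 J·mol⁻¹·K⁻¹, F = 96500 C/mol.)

0.539 V

Balancing electrons gives n = 6; the reaction quotient is Q = [Cr³⁺]^2/[Pb²⁺]^3 = 3.06 × 10^7.
E = E° − (RT/nF) ln Q = 0.61 − (8.314×288)/(6×96500) × (17.235) = 0.610 − 0.071 = 0.539 V.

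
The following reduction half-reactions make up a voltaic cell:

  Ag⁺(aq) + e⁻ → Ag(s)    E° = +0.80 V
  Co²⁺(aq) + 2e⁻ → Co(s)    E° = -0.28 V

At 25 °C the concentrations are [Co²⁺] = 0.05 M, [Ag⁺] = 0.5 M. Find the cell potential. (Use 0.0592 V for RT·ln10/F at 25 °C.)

The Ag⁺/Ag couple has the higher reduction potential and acts as the cathode, so E°_cell = +0.80 − (-0.28) = 1.08 V.
Balancing electrons gives n = 2; the reaction quotient is Q = [Co²⁺]/[Ag⁺]^2 = 0.200.
At 25 °C, E = E° − (0.0592/n) log Q = 1.08 − (0.0592/2)(-0.699) = 1.080 + 0.021 = 1.101 V.

1.10 V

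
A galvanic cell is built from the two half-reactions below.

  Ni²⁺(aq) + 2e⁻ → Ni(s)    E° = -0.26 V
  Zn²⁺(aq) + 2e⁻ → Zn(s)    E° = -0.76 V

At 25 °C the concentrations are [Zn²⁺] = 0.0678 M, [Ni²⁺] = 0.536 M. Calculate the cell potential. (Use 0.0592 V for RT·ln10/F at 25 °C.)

The Ni²⁺/Ni couple has the higher reduction potential and acts as the cathode, so E°_cell = -0.26 − (-0.76) = 0.50 V.
Balancing electrons gives n = 2; the reaction quotient is Q = [Zn²⁺]/[Ni²⁺] = 0.126.
At 25 °C, E = E° − (0.0592/n) log Q = 0.50 − (0.0592/2)(-0.898) = 0.500 + 0.027 = 0.527 V.

0.527 V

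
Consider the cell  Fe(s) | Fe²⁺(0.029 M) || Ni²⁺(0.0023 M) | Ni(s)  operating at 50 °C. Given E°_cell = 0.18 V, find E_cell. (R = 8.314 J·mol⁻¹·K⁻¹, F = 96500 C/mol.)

Balancing electrons gives n = 2; the reaction quotient is Q = [Fe²⁺]/[Ni²⁺] = 12.6.
E = E° − (RT/nF) ln Q = 0.18 − (8.314×323)/(2×96500) × (2.534) = 0.180 − 0.035 = 0.145 V.

0.145 V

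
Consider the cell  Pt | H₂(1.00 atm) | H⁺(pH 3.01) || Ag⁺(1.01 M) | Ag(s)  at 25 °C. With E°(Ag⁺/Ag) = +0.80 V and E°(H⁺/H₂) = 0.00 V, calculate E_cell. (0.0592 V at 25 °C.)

The Ag⁺/Ag couple is the cathode, so E°_cell = 0.80 V; n = 2.
[H⁺] = 10^(−3.01) = 9.8 × 10^-4 M, and Q = [H⁺]^2 / ([Ag⁺]^2·P(H₂)) = 9.36 × 10^-7.
E = E° − (0.0592/2) log Q = 0.80 − (0.0592/2)(-6.029) = 0.978 V.

0.98 V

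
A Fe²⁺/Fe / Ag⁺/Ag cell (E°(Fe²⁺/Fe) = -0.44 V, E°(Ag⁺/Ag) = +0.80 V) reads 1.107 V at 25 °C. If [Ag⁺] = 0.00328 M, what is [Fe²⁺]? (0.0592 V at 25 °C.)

From the Nernst equation, log Q = n(E° − E)/0.0592 = 2(1.24 − 1.107)/0.0592 = 4.493, so Q = 3.11 × 10^4.
With Q = [Fe²⁺]/[Ag⁺]^2 and the known concentrations, [Fe²⁺] in the numerator gives [Fe²⁺] = 0.33 M.

0.33 M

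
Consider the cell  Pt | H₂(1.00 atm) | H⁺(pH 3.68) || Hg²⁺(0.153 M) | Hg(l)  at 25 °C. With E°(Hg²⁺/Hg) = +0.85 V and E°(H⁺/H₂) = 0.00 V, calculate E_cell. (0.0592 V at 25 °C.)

1.04 V

The Hg²⁺/Hg couple is the cathode, so E°_cell = 0.85 V; n = 2.
[H⁺] = 10^(−3.68) = 2.1 × 10^-4 M, and Q = [H⁺]^2 / ([Hg²⁺]·P(H₂)) = 2.85 × 10^-7.
E = E° − (0.0592/2) log Q = 0.85 − (0.0592/2)(-6.545) = 1.044 V.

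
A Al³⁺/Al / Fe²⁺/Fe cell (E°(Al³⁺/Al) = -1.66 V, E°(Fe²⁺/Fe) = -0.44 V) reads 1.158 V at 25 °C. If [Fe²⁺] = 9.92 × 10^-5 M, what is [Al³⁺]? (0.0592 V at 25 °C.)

0.0014 M

From the Nernst equation, log Q = n(E° − E)/0.0592 = 6(1.22 − 1.158)/0.0592 = 6.284, so Q = 1.92 × 10^6.
With Q = [Al³⁺]^2/[Fe²⁺]^3 and the known concentrations, [Al³⁺]^2 in the numerator gives [Al³⁺] = 0.0014 M.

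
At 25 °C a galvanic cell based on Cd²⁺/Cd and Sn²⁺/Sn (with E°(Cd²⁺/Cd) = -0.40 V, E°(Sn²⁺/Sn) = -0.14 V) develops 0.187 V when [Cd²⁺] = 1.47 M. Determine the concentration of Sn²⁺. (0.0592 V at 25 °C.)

From the Nernst equation, log Q = n(E° − E)/0.0592 = 2(0.26 − 0.187)/0.0592 = 2.466, so Q = 293.
With Q = [Cd²⁺]/[Sn²⁺] and the known concentrations, [Sn²⁺] in the denominator gives [Sn²⁺] = 0.005 M.

0.005 M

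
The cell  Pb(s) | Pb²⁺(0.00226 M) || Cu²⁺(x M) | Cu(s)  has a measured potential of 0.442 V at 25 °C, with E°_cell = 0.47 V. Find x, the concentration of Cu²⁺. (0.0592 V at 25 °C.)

From the Nernst equation, log Q = n(E° − E)/0.0592 = 2(0.47 − 0.442)/0.0592 = 0.946, so Q = 8.83.
With Q = [Pb²⁺]/[Cu²⁺] and the known concentrations, [Cu²⁺] in the denominator gives [Cu²⁺] = 2.6 × 10^-4 M.

2.6 × 10^-4 M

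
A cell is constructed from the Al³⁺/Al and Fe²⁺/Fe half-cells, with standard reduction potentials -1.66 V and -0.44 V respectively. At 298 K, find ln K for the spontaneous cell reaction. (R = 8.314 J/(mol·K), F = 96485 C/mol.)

E°_cell = -0.44 − (-1.66) = 1.22 V, with n = 6 electrons transferred.
At equilibrium E = 0, so the Nernst equation gives ln K = nFE°/RT = (6)(96485)(1.22)/((8.314)(298)) = 285.07.

ln K = 285.1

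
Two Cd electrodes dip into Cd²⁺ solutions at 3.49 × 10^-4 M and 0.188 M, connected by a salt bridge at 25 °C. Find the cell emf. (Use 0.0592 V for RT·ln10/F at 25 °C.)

Both half-cells are Cd²⁺/Cd, so E°_cell = 0. The concentrated side is the cathode; the cell reaction moves Cd²⁺ from high to low concentration with n = 2.
Q = [Cd²⁺]_dilute/[Cd²⁺]_conc = 3.49 × 10^-4/0.188 = 0.00186.
E = 0 − (0.0592/2) log Q = −(0.0592/2)(-2.731) = 0.0808 V.

0.081 V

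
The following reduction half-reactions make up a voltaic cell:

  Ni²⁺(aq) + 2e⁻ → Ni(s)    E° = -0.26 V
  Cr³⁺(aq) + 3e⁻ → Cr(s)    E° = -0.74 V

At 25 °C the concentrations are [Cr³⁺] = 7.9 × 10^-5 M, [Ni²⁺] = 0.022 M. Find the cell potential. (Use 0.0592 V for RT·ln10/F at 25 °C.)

The Ni²⁺/Ni couple has the higher reduction potential and acts as the cathode, so E°_cell = -0.26 − (-0.74) = 0.48 V.
Balancing electrons gives n = 6; the reaction quotient is Q = [Cr³⁺]^2/[Ni²⁺]^3 = 5.86 × 10^-4.
At 25 °C, E = E° − (0.0592/n) log Q = 0.48 − (0.0592/6)(-3.232) = 0.480 + 0.032 = 0.512 V.

0.512 V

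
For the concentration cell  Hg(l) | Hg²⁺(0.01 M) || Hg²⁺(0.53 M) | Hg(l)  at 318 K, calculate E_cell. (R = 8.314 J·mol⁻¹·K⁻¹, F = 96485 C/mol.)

Both half-cells are Hg²⁺/Hg, so E°_cell = 0. The concentrated side is the cathode; the cell reaction moves Hg²⁺ from high to low concentration with n = 2.
Q = [Hg²⁺]_dilute/[Hg²⁺]_conc = 0.01/0.53 = 0.0189.
E = 0 − (RT/nF) ln Q = −((8.314×318)/(2×96485))(-3.970) = 0.0544 V.

0.054 V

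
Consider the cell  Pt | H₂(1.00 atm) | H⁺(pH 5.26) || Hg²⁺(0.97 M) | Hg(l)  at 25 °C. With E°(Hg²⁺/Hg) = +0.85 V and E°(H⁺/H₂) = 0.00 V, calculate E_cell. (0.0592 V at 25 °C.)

The Hg²⁺/Hg couple is the cathode, so E°_cell = 0.85 V; n = 2.
[H⁺] = 10^(−5.26) = 5.5 × 10^-6 M, and Q = [H⁺]^2 / ([Hg²⁺]·P(H₂)) = 3.11 × 10^-11.
E = E° − (0.0592/2) log Q = 0.85 − (0.0592/2)(-10.507) = 1.161 V.

1.16 V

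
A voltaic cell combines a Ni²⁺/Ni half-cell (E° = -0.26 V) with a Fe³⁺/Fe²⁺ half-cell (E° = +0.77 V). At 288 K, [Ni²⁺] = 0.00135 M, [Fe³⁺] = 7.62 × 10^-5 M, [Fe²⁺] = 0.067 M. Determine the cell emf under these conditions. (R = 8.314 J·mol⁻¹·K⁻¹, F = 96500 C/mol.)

0.944 V

The Fe³⁺/Fe²⁺ couple has the higher reduction potential and acts as the cathode, so E°_cell = +0.77 − (-0.26) = 1.03 V.
Balancing electrons gives n = 2; the reaction quotient is Q = [Ni²⁺]·[Fe²⁺]^2/[Fe³⁺]^2 = 1040.
E = E° − (RT/nF) ln Q = 1.03 − (8.314×288)/(2×96500) × (6.951) = 1.030 − 0.086 = 0.944 V.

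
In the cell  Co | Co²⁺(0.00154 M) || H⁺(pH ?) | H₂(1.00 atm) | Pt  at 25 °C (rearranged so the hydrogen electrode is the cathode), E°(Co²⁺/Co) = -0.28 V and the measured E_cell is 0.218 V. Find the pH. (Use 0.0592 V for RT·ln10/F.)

E°_cell = 0.28 V and n = 2.
log Q = n(E° − E)/0.0592 = 2×(0.28 − 0.218)/0.0592 = 2.095.
With Q = [Co²⁺]·P(H₂) / [H⁺]^2, solving for [H⁺] gives log[H⁺] = -2.454, so pH = 2.45.

pH = 2.45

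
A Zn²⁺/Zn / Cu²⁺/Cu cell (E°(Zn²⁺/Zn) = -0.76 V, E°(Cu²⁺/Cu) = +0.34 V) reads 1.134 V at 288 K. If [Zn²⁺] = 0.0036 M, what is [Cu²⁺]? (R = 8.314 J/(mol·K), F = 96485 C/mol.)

0.056 M

From the Nernst equation, ln Q = nF(E° − E)/RT = 2×96485×(1.10 − 1.134)/(8.314×288) = -2.740, so Q = 0.0646.
With Q = [Zn²⁺]/[Cu²⁺] and the known concentrations, [Cu²⁺] in the denominator gives [Cu²⁺] = 0.056 M.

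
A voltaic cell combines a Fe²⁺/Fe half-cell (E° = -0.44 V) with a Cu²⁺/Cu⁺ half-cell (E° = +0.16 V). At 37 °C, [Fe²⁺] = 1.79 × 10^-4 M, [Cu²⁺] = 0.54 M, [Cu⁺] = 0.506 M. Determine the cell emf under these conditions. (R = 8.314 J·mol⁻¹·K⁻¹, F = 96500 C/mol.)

0.717 V

The Cu²⁺/Cu⁺ couple has the higher reduction potential and acts as the cathode, so E°_cell = +0.16 − (-0.44) = 0.60 V.
Balancing electrons gives n = 2; the reaction quotient is Q = [Fe²⁺]·[Cu⁺]^2/[Cu²⁺]^2 = 1.57 × 10^-4.
E = E° − (RT/nF) ln Q = 0.60 − (8.314×310)/(2×96500) × (-8.758) = 0.600 + 0.117 = 0.717 V.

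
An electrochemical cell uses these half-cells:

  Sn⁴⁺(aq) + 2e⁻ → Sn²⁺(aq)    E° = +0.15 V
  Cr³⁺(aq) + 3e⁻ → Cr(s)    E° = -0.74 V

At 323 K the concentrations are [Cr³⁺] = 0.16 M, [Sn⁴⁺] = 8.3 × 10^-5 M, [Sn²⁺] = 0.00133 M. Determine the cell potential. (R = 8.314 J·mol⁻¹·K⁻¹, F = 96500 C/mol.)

0.868 V

The Sn⁴⁺/Sn²⁺ couple has the higher reduction potential and acts as the cathode, so E°_cell = +0.15 − (-0.74) = 0.89 V.
Balancing electrons gives n = 6; the reaction quotient is Q = [Cr³⁺]^2·[Sn²⁺]^3/[Sn⁴⁺]^3 = 105.
E = E° − (RT/nF) ln Q = 0.89 − (8.314×323)/(6×96500) × (4.657) = 0.890 − 0.022 = 0.868 V.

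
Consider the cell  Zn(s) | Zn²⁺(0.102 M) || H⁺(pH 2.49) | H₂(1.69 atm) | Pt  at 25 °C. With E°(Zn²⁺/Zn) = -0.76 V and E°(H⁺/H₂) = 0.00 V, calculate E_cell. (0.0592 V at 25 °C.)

The hydrogen couple is the cathode, so E°_cell = 0.76 V; n = 2.
[H⁺] = 10^(−2.49) = 0.0032 M, and Q = [Zn²⁺]·P(H₂) / [H⁺]^2 = 1.65 × 10^4.
E = E° − (0.0592/2) log Q = 0.76 − (0.0592/2)(4.216) = 0.635 V.

0.64 V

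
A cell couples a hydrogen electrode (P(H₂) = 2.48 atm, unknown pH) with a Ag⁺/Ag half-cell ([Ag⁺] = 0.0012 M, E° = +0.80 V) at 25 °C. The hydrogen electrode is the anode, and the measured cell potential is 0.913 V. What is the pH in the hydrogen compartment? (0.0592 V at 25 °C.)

E°_cell = 0.80 V and n = 2.
log Q = n(E° − E)/0.0592 = 2×(0.80 − 0.913)/0.0592 = -3.818.
With Q = [H⁺]^2 / ([Ag⁺]^2·P(H₂)), solving for [H⁺] gives log[H⁺] = -4.632, so pH = 4.63.

pH = 4.63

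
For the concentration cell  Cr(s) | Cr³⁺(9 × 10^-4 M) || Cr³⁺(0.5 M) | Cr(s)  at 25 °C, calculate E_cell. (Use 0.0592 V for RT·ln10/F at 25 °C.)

0.054 V

Both half-cells are Cr³⁺/Cr, so E°_cell = 0. The concentrated side is the cathode; the cell reaction moves Cr³⁺ from high to low concentration with n = 3.
Q = [Cr³⁺]_dilute/[Cr³⁺]_conc = 9 × 10^-4/0.5 = 0.00180.
E = 0 − (0.0592/3) log Q = −(0.0592/3)(-2.745) = 0.0542 V.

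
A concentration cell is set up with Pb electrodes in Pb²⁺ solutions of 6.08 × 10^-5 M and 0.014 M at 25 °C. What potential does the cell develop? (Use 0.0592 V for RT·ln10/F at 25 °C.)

Both half-cells are Pb²⁺/Pb, so E°_cell = 0. The concentrated side is the cathode; the cell reaction moves Pb²⁺ from high to low concentration with n = 2.
Q = [Pb²⁺]_dilute/[Pb²⁺]_conc = 6.08 × 10^-5/0.014 = 0.00434.
E = 0 − (0.0592/2) log Q = −(0.0592/2)(-2.362) = 0.0699 V.

0.070 V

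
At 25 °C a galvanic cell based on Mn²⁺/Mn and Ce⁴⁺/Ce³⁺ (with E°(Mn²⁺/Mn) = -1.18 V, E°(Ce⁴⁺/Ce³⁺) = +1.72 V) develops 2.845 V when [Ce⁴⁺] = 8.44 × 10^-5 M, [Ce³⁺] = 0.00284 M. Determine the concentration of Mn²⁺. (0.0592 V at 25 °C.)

From the Nernst equation, log Q = n(E° − E)/0.0592 = 2(2.90 − 2.845)/0.0592 = 1.858, so Q = 72.1.
With Q = [Mn²⁺]·[Ce³⁺]^2/[Ce⁴⁺]^2 and the known concentrations, [Mn²⁺] in the numerator gives [Mn²⁺] = 0.064 M.

0.064 M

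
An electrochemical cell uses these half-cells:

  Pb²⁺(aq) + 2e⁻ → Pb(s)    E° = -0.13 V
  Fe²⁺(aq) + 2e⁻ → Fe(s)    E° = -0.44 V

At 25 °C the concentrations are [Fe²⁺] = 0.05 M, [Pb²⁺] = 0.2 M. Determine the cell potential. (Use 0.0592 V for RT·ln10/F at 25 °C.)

0.328 V

The Pb²⁺/Pb couple has the higher reduction potential and acts as the cathode, so E°_cell = -0.13 − (-0.44) = 0.31 V.
Balancing electrons gives n = 2; the reaction quotient is Q = [Fe²⁺]/[Pb²⁺] = 0.250.
At 25 °C, E = E° − (0.0592/n) log Q = 0.31 − (0.0592/2)(-0.602) = 0.310 + 0.018 = 0.328 V.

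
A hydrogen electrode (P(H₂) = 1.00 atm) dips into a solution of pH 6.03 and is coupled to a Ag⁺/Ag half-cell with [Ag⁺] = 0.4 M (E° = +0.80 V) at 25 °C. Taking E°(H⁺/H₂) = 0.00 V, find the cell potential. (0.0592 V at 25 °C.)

The Ag⁺/Ag couple is the cathode, so E°_cell = 0.80 V; n = 2.
[H⁺] = 10^(−6.03) = 9.3 × 10^-7 M, and Q = [H⁺]^2 / ([Ag⁺]^2·P(H₂)) = 5.44 × 10^-12.
E = E° − (0.0592/2) log Q = 0.80 − (0.0592/2)(-11.264) = 1.133 V.

1.13 V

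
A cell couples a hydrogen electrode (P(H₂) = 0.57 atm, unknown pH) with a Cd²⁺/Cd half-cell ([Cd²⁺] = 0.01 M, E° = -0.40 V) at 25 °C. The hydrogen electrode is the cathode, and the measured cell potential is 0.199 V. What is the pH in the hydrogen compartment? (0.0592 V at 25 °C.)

pH = 4.52

E°_cell = 0.40 V and n = 2.
log Q = n(E° − E)/0.0592 = 2×(0.40 − 0.199)/0.0592 = 6.791.
With Q = [Cd²⁺]·P(H₂) / [H⁺]^2, solving for [H⁺] gives log[H⁺] = -4.517, so pH = 4.52.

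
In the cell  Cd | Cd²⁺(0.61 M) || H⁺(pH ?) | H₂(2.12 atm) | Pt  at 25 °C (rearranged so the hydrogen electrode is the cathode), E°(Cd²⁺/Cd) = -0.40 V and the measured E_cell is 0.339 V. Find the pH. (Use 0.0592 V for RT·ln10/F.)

E°_cell = 0.40 V and n = 2.
log Q = n(E° − E)/0.0592 = 2×(0.40 − 0.339)/0.0592 = 2.061.
With Q = [Cd²⁺]·P(H₂) / [H⁺]^2, solving for [H⁺] gives log[H⁺] = -0.975, so pH = 0.97.

pH = 0.97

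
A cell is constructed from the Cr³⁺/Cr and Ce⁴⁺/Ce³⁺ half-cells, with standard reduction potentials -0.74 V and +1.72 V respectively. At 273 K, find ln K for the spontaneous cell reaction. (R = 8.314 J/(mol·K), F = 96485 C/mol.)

ln K = 313.7

E°_cell = +1.72 − (-0.74) = 2.46 V, with n = 3 electrons transferred.
At equilibrium E = 0, so the Nernst equation gives ln K = nFE°/RT = (3)(96485)(2.46)/((8.314)(273)) = 313.72.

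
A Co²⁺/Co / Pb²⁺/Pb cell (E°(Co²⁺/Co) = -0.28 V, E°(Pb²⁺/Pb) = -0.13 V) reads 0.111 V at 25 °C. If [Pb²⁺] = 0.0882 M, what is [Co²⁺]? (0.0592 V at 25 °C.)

1.8 M

From the Nernst equation, log Q = n(E° − E)/0.0592 = 2(0.15 − 0.111)/0.0592 = 1.318, so Q = 20.8.
With Q = [Co²⁺]/[Pb²⁺] and the known concentrations, [Co²⁺] in the numerator gives [Co²⁺] = 1.8 M.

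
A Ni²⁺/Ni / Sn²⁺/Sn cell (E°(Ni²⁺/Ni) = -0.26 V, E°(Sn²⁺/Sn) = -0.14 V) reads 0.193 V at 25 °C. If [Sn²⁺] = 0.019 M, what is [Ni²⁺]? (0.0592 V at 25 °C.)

From the Nernst equation, log Q = n(E° − E)/0.0592 = 2(0.12 − 0.193)/0.0592 = -2.466, so Q = 0.00342.
With Q = [Ni²⁺]/[Sn²⁺] and the known concentrations, [Ni²⁺] in the numerator gives [Ni²⁺] = 6.5 × 10^-5 M.

6.5 × 10^-5 M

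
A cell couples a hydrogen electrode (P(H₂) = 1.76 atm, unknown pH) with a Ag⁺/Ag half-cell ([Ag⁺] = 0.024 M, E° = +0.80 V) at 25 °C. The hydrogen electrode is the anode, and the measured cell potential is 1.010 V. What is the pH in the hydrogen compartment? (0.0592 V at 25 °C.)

E°_cell = 0.80 V and n = 2.
log Q = n(E° − E)/0.0592 = 2×(0.80 − 1.010)/0.0592 = -7.095.
With Q = [H⁺]^2 / ([Ag⁺]^2·P(H₂)), solving for [H⁺] gives log[H⁺] = -5.044, so pH = 5.04.

pH = 5.04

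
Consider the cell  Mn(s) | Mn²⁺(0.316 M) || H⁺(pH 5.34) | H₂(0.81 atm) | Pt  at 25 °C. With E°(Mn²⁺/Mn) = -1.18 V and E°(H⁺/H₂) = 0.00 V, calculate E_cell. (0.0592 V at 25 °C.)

The hydrogen couple is the cathode, so E°_cell = 1.18 V; n = 2.
[H⁺] = 10^(−5.34) = 4.6 × 10^-6 M, and Q = [Mn²⁺]·P(H₂) / [H⁺]^2 = 1.23 × 10^10.
E = E° − (0.0592/2) log Q = 1.18 − (0.0592/2)(10.088) = 0.881 V.

0.88 V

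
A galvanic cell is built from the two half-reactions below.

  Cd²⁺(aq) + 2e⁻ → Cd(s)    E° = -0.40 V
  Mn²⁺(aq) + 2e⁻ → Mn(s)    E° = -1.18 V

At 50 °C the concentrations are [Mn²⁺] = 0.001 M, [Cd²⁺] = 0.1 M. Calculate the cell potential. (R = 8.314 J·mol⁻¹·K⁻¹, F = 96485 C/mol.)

The Cd²⁺/Cd couple has the higher reduction potential and acts as the cathode, so E°_cell = -0.40 − (-1.18) = 0.78 V.
Balancing electrons gives n = 2; the reaction quotient is Q = [Mn²⁺]/[Cd²⁺] = 0.0100.
E = E° − (RT/nF) ln Q = 0.78 − (8.314×323)/(2×96485) × (-4.605) = 0.780 + 0.064 = 0.844 V.

0.844 V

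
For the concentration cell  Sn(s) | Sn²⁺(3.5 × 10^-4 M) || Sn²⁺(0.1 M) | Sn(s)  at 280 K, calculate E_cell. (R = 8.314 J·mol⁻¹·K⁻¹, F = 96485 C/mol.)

0.068 V

Both half-cells are Sn²⁺/Sn, so E°_cell = 0. The concentrated side is the cathode; the cell reaction moves Sn²⁺ from high to low concentration with n = 2.
Q = [Sn²⁺]_dilute/[Sn²⁺]_conc = 3.5 × 10^-4/0.1 = 0.00350.
E = 0 − (RT/nF) ln Q = −((8.314×280)/(2×96485))(-5.655) = 0.0682 V.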